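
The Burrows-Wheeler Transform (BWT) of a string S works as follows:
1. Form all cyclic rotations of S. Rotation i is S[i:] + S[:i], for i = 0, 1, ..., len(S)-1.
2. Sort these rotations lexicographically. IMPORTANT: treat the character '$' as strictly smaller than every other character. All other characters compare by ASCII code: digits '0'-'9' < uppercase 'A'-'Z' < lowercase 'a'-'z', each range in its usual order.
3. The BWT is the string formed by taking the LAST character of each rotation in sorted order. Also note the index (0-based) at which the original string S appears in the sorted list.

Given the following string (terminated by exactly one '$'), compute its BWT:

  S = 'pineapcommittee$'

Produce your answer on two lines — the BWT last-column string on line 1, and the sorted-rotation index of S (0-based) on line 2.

All 16 rotations (rotation i = S[i:]+S[:i]):
  rot[0] = pineapcommittee$
  rot[1] = ineapcommittee$p
  rot[2] = neapcommittee$pi
  rot[3] = eapcommittee$pin
  rot[4] = apcommittee$pine
  rot[5] = pcommittee$pinea
  rot[6] = committee$pineap
  rot[7] = ommittee$pineapc
  rot[8] = mmittee$pineapco
  rot[9] = mittee$pineapcom
  rot[10] = ittee$pineapcomm
  rot[11] = ttee$pineapcommi
  rot[12] = tee$pineapcommit
  rot[13] = ee$pineapcommitt
  rot[14] = e$pineapcommitte
  rot[15] = $pineapcommittee
Sorted (with $ < everything):
  sorted[0] = $pineapcommittee  (last char: 'e')
  sorted[1] = apcommittee$pine  (last char: 'e')
  sorted[2] = committee$pineap  (last char: 'p')
  sorted[3] = e$pineapcommitte  (last char: 'e')
  sorted[4] = eapcommittee$pin  (last char: 'n')
  sorted[5] = ee$pineapcommitt  (last char: 't')
  sorted[6] = ineapcommittee$p  (last char: 'p')
  sorted[7] = ittee$pineapcomm  (last char: 'm')
  sorted[8] = mittee$pineapcom  (last char: 'm')
  sorted[9] = mmittee$pineapco  (last char: 'o')
  sorted[10] = neapcommittee$pi  (last char: 'i')
  sorted[11] = ommittee$pineapc  (last char: 'c')
  sorted[12] = pcommittee$pinea  (last char: 'a')
  sorted[13] = pineapcommittee$  (last char: '$')
  sorted[14] = tee$pineapcommit  (last char: 't')
  sorted[15] = ttee$pineapcommi  (last char: 'i')
Last column: eepentpmmoica$ti
Original string S is at sorted index 13

Answer: eepentpmmoica$ti
13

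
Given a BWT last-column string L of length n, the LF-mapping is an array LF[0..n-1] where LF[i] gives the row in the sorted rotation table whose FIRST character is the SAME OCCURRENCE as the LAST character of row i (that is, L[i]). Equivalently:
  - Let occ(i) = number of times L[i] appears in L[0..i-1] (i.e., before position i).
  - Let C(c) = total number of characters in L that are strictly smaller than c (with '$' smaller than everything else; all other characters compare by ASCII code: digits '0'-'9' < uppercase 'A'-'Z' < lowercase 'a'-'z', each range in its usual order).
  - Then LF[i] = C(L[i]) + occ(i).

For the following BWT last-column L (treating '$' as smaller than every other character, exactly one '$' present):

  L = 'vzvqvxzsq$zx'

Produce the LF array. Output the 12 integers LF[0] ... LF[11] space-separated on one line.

Char counts: '$':1, 'q':2, 's':1, 'v':3, 'x':2, 'z':3
C (first-col start): C('$')=0, C('q')=1, C('s')=3, C('v')=4, C('x')=7, C('z')=9
L[0]='v': occ=0, LF[0]=C('v')+0=4+0=4
L[1]='z': occ=0, LF[1]=C('z')+0=9+0=9
L[2]='v': occ=1, LF[2]=C('v')+1=4+1=5
L[3]='q': occ=0, LF[3]=C('q')+0=1+0=1
L[4]='v': occ=2, LF[4]=C('v')+2=4+2=6
L[5]='x': occ=0, LF[5]=C('x')+0=7+0=7
L[6]='z': occ=1, LF[6]=C('z')+1=9+1=10
L[7]='s': occ=0, LF[7]=C('s')+0=3+0=3
L[8]='q': occ=1, LF[8]=C('q')+1=1+1=2
L[9]='$': occ=0, LF[9]=C('$')+0=0+0=0
L[10]='z': occ=2, LF[10]=C('z')+2=9+2=11
L[11]='x': occ=1, LF[11]=C('x')+1=7+1=8

Answer: 4 9 5 1 6 7 10 3 2 0 11 8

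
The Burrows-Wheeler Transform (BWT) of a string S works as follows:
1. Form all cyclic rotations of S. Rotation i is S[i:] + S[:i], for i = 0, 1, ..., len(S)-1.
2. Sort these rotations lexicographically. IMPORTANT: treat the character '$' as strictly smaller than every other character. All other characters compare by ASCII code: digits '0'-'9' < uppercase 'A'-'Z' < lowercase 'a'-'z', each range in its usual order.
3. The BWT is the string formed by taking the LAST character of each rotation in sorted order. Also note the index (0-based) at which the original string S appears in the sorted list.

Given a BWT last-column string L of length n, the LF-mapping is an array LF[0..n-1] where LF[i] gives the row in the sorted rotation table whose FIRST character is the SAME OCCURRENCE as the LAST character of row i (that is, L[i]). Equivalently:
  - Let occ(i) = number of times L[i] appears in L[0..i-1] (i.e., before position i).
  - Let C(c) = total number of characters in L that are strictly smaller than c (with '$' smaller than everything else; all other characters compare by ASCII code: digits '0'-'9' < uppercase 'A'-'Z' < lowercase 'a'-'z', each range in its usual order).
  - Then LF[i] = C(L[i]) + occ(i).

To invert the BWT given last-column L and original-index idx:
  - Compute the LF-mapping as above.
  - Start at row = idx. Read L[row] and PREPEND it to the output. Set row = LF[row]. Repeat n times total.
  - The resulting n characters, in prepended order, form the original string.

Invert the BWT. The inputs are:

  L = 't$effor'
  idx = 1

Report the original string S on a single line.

Answer: effort$

Derivation:
LF mapping: 6 0 1 2 3 4 5
Walk LF starting at row 1, prepending L[row]:
  step 1: row=1, L[1]='$', prepend. Next row=LF[1]=0
  step 2: row=0, L[0]='t', prepend. Next row=LF[0]=6
  step 3: row=6, L[6]='r', prepend. Next row=LF[6]=5
  step 4: row=5, L[5]='o', prepend. Next row=LF[5]=4
  step 5: row=4, L[4]='f', prepend. Next row=LF[4]=3
  step 6: row=3, L[3]='f', prepend. Next row=LF[3]=2
  step 7: row=2, L[2]='e', prepend. Next row=LF[2]=1
Reversed output: effort$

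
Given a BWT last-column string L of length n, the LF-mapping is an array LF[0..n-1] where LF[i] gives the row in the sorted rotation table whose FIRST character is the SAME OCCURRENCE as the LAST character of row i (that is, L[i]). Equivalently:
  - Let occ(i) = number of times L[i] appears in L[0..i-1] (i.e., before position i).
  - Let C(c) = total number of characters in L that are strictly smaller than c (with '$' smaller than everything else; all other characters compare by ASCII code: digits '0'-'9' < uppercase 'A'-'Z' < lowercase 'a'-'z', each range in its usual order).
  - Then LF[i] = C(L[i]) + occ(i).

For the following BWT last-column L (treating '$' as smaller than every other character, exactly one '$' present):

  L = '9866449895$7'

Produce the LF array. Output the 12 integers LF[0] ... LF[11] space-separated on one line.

Answer: 9 7 4 5 1 2 10 8 11 3 0 6

Derivation:
Char counts: '$':1, '4':2, '5':1, '6':2, '7':1, '8':2, '9':3
C (first-col start): C('$')=0, C('4')=1, C('5')=3, C('6')=4, C('7')=6, C('8')=7, C('9')=9
L[0]='9': occ=0, LF[0]=C('9')+0=9+0=9
L[1]='8': occ=0, LF[1]=C('8')+0=7+0=7
L[2]='6': occ=0, LF[2]=C('6')+0=4+0=4
L[3]='6': occ=1, LF[3]=C('6')+1=4+1=5
L[4]='4': occ=0, LF[4]=C('4')+0=1+0=1
L[5]='4': occ=1, LF[5]=C('4')+1=1+1=2
L[6]='9': occ=1, LF[6]=C('9')+1=9+1=10
L[7]='8': occ=1, LF[7]=C('8')+1=7+1=8
L[8]='9': occ=2, LF[8]=C('9')+2=9+2=11
L[9]='5': occ=0, LF[9]=C('5')+0=3+0=3
L[10]='$': occ=0, LF[10]=C('$')+0=0+0=0
L[11]='7': occ=0, LF[11]=C('7')+0=6+0=6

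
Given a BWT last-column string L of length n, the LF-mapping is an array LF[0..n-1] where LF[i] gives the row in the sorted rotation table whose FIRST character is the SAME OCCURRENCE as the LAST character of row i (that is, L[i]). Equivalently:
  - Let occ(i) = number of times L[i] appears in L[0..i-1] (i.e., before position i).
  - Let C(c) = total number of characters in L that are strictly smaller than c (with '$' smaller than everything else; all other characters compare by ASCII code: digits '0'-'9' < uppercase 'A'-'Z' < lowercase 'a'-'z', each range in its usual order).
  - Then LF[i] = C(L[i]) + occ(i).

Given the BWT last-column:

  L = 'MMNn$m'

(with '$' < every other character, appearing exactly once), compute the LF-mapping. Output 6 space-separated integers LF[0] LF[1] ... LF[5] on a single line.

Answer: 1 2 3 5 0 4

Derivation:
Char counts: '$':1, 'M':2, 'N':1, 'm':1, 'n':1
C (first-col start): C('$')=0, C('M')=1, C('N')=3, C('m')=4, C('n')=5
L[0]='M': occ=0, LF[0]=C('M')+0=1+0=1
L[1]='M': occ=1, LF[1]=C('M')+1=1+1=2
L[2]='N': occ=0, LF[2]=C('N')+0=3+0=3
L[3]='n': occ=0, LF[3]=C('n')+0=5+0=5
L[4]='$': occ=0, LF[4]=C('$')+0=0+0=0
L[5]='m': occ=0, LF[5]=C('m')+0=4+0=4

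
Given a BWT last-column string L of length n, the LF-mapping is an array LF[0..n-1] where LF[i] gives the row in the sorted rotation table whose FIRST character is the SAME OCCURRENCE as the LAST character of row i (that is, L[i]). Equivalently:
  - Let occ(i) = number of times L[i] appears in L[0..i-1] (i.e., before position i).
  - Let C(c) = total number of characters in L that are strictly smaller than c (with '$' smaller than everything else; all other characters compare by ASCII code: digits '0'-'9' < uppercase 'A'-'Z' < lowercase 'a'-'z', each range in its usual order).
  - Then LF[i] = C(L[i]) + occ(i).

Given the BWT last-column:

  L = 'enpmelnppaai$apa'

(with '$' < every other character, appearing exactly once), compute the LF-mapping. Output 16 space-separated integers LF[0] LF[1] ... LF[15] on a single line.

Answer: 5 10 12 9 6 8 11 13 14 1 2 7 0 3 15 4

Derivation:
Char counts: '$':1, 'a':4, 'e':2, 'i':1, 'l':1, 'm':1, 'n':2, 'p':4
C (first-col start): C('$')=0, C('a')=1, C('e')=5, C('i')=7, C('l')=8, C('m')=9, C('n')=10, C('p')=12
L[0]='e': occ=0, LF[0]=C('e')+0=5+0=5
L[1]='n': occ=0, LF[1]=C('n')+0=10+0=10
L[2]='p': occ=0, LF[2]=C('p')+0=12+0=12
L[3]='m': occ=0, LF[3]=C('m')+0=9+0=9
L[4]='e': occ=1, LF[4]=C('e')+1=5+1=6
L[5]='l': occ=0, LF[5]=C('l')+0=8+0=8
L[6]='n': occ=1, LF[6]=C('n')+1=10+1=11
L[7]='p': occ=1, LF[7]=C('p')+1=12+1=13
L[8]='p': occ=2, LF[8]=C('p')+2=12+2=14
L[9]='a': occ=0, LF[9]=C('a')+0=1+0=1
L[10]='a': occ=1, LF[10]=C('a')+1=1+1=2
L[11]='i': occ=0, LF[11]=C('i')+0=7+0=7
L[12]='$': occ=0, LF[12]=C('$')+0=0+0=0
L[13]='a': occ=2, LF[13]=C('a')+2=1+2=3
L[14]='p': occ=3, LF[14]=C('p')+3=12+3=15
L[15]='a': occ=3, LF[15]=C('a')+3=1+3=4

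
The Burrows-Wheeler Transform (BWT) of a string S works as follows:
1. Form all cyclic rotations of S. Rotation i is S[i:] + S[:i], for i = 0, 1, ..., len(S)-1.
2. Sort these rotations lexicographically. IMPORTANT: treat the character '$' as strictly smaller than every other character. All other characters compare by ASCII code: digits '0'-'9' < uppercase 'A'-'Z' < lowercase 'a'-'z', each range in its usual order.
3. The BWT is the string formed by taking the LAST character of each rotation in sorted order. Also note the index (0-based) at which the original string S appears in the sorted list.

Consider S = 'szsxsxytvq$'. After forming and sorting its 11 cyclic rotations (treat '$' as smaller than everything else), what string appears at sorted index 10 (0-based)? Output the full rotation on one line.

Answer: zsxsxytvq$s

Derivation:
All 11 rotations (rotation i = S[i:]+S[:i]):
  rot[0] = szsxsxytvq$
  rot[1] = zsxsxytvq$s
  rot[2] = sxsxytvq$sz
  rot[3] = xsxytvq$szs
  rot[4] = sxytvq$szsx
  rot[5] = xytvq$szsxs
  rot[6] = ytvq$szsxsx
  rot[7] = tvq$szsxsxy
  rot[8] = vq$szsxsxyt
  rot[9] = q$szsxsxytv
  rot[10] = $szsxsxytvq
Sorted (with $ < everything):
  sorted[0] = $szsxsxytvq
  sorted[1] = q$szsxsxytv
  sorted[2] = sxsxytvq$sz
  sorted[3] = sxytvq$szsx
  sorted[4] = szsxsxytvq$
  sorted[5] = tvq$szsxsxy
  sorted[6] = vq$szsxsxyt
  sorted[7] = xsxytvq$szs
  sorted[8] = xytvq$szsxs
  sorted[9] = ytvq$szsxsx
  sorted[10] = zsxsxytvq$s
sorted[10] = zsxsxytvq$s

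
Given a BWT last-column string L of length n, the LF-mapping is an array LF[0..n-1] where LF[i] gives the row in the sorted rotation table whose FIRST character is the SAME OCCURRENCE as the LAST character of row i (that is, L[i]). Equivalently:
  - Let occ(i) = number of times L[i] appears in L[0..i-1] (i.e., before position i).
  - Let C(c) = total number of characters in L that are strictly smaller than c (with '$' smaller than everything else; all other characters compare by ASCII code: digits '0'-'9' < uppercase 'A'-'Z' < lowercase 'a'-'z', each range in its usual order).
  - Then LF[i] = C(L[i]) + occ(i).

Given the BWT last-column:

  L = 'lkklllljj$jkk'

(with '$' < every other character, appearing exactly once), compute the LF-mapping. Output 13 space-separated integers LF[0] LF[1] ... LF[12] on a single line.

Char counts: '$':1, 'j':3, 'k':4, 'l':5
C (first-col start): C('$')=0, C('j')=1, C('k')=4, C('l')=8
L[0]='l': occ=0, LF[0]=C('l')+0=8+0=8
L[1]='k': occ=0, LF[1]=C('k')+0=4+0=4
L[2]='k': occ=1, LF[2]=C('k')+1=4+1=5
L[3]='l': occ=1, LF[3]=C('l')+1=8+1=9
L[4]='l': occ=2, LF[4]=C('l')+2=8+2=10
L[5]='l': occ=3, LF[5]=C('l')+3=8+3=11
L[6]='l': occ=4, LF[6]=C('l')+4=8+4=12
L[7]='j': occ=0, LF[7]=C('j')+0=1+0=1
L[8]='j': occ=1, LF[8]=C('j')+1=1+1=2
L[9]='$': occ=0, LF[9]=C('$')+0=0+0=0
L[10]='j': occ=2, LF[10]=C('j')+2=1+2=3
L[11]='k': occ=2, LF[11]=C('k')+2=4+2=6
L[12]='k': occ=3, LF[12]=C('k')+3=4+3=7

Answer: 8 4 5 9 10 11 12 1 2 0 3 6 7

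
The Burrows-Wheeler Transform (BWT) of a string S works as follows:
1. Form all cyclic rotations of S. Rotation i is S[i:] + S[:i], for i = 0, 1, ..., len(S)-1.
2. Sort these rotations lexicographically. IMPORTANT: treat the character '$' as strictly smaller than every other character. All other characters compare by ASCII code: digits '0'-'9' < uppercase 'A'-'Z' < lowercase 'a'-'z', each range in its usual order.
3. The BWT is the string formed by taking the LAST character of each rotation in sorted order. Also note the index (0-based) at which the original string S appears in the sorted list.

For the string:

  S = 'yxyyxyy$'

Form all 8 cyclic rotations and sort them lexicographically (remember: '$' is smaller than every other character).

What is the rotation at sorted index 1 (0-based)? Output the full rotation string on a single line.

Answer: xyy$yxyy

Derivation:
All 8 rotations (rotation i = S[i:]+S[:i]):
  rot[0] = yxyyxyy$
  rot[1] = xyyxyy$y
  rot[2] = yyxyy$yx
  rot[3] = yxyy$yxy
  rot[4] = xyy$yxyy
  rot[5] = yy$yxyyx
  rot[6] = y$yxyyxy
  rot[7] = $yxyyxyy
Sorted (with $ < everything):
  sorted[0] = $yxyyxyy
  sorted[1] = xyy$yxyy
  sorted[2] = xyyxyy$y
  sorted[3] = y$yxyyxy
  sorted[4] = yxyy$yxy
  sorted[5] = yxyyxyy$
  sorted[6] = yy$yxyyx
  sorted[7] = yyxyy$yx
sorted[1] = xyy$yxyy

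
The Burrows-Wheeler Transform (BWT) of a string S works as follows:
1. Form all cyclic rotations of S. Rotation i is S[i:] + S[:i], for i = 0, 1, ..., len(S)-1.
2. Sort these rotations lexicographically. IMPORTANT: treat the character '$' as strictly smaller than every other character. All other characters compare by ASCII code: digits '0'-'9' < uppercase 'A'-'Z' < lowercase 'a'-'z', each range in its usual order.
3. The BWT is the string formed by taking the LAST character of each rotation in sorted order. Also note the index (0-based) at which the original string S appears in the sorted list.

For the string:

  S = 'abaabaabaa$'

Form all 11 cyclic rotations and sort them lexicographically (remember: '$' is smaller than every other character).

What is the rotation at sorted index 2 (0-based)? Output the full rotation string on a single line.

Answer: aa$abaabaab

Derivation:
All 11 rotations (rotation i = S[i:]+S[:i]):
  rot[0] = abaabaabaa$
  rot[1] = baabaabaa$a
  rot[2] = aabaabaa$ab
  rot[3] = abaabaa$aba
  rot[4] = baabaa$abaa
  rot[5] = aabaa$abaab
  rot[6] = abaa$abaaba
  rot[7] = baa$abaabaa
  rot[8] = aa$abaabaab
  rot[9] = a$abaabaaba
  rot[10] = $abaabaabaa
Sorted (with $ < everything):
  sorted[0] = $abaabaabaa
  sorted[1] = a$abaabaaba
  sorted[2] = aa$abaabaab
  sorted[3] = aabaa$abaab
  sorted[4] = aabaabaa$ab
  sorted[5] = abaa$abaaba
  sorted[6] = abaabaa$aba
  sorted[7] = abaabaabaa$
  sorted[8] = baa$abaabaa
  sorted[9] = baabaa$abaa
  sorted[10] = baabaabaa$a
sorted[2] = aa$abaabaab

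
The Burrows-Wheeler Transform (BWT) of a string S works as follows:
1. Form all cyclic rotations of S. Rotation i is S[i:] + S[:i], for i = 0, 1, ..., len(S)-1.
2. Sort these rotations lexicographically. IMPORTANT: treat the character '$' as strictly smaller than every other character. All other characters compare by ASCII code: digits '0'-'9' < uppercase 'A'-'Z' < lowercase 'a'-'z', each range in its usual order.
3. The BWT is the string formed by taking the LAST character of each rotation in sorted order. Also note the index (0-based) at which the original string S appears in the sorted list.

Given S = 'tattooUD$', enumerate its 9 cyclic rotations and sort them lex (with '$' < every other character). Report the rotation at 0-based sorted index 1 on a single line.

Answer: D$tattooU

Derivation:
All 9 rotations (rotation i = S[i:]+S[:i]):
  rot[0] = tattooUD$
  rot[1] = attooUD$t
  rot[2] = ttooUD$ta
  rot[3] = tooUD$tat
  rot[4] = ooUD$tatt
  rot[5] = oUD$tatto
  rot[6] = UD$tattoo
  rot[7] = D$tattooU
  rot[8] = $tattooUD
Sorted (with $ < everything):
  sorted[0] = $tattooUD
  sorted[1] = D$tattooU
  sorted[2] = UD$tattoo
  sorted[3] = attooUD$t
  sorted[4] = oUD$tatto
  sorted[5] = ooUD$tatt
  sorted[6] = tattooUD$
  sorted[7] = tooUD$tat
  sorted[8] = ttooUD$ta
sorted[1] = D$tattooU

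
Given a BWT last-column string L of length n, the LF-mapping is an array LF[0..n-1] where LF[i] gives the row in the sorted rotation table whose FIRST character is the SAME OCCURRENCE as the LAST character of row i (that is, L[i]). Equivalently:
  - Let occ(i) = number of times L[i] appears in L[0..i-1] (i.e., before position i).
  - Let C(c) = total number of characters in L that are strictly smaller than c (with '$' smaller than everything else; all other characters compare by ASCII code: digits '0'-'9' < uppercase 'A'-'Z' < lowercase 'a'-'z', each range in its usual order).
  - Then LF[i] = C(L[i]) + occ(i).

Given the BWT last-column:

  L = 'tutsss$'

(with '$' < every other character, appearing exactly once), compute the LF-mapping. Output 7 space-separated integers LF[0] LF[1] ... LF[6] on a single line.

Char counts: '$':1, 's':3, 't':2, 'u':1
C (first-col start): C('$')=0, C('s')=1, C('t')=4, C('u')=6
L[0]='t': occ=0, LF[0]=C('t')+0=4+0=4
L[1]='u': occ=0, LF[1]=C('u')+0=6+0=6
L[2]='t': occ=1, LF[2]=C('t')+1=4+1=5
L[3]='s': occ=0, LF[3]=C('s')+0=1+0=1
L[4]='s': occ=1, LF[4]=C('s')+1=1+1=2
L[5]='s': occ=2, LF[5]=C('s')+2=1+2=3
L[6]='$': occ=0, LF[6]=C('$')+0=0+0=0

Answer: 4 6 5 1 2 3 0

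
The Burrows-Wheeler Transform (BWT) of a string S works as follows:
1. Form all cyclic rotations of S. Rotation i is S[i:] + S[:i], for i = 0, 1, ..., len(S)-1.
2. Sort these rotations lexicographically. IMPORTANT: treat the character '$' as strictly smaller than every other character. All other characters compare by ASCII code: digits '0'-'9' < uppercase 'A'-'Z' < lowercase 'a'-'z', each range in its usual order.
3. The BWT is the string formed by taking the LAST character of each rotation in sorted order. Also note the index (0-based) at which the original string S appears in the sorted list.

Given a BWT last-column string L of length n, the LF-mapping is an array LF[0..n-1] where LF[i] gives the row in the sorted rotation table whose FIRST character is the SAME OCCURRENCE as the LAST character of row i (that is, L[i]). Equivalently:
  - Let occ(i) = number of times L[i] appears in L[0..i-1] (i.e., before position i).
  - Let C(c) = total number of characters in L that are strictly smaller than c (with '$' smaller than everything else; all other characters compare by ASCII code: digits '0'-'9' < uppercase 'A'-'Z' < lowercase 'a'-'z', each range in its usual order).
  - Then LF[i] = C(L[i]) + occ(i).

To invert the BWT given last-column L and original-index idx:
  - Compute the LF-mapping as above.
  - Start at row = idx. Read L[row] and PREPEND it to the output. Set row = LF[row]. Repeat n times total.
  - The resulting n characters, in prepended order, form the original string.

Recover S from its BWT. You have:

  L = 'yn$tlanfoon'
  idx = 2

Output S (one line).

LF mapping: 10 4 0 9 3 1 5 2 7 8 6
Walk LF starting at row 2, prepending L[row]:
  step 1: row=2, L[2]='$', prepend. Next row=LF[2]=0
  step 2: row=0, L[0]='y', prepend. Next row=LF[0]=10
  step 3: row=10, L[10]='n', prepend. Next row=LF[10]=6
  step 4: row=6, L[6]='n', prepend. Next row=LF[6]=5
  step 5: row=5, L[5]='a', prepend. Next row=LF[5]=1
  step 6: row=1, L[1]='n', prepend. Next row=LF[1]=4
  step 7: row=4, L[4]='l', prepend. Next row=LF[4]=3
  step 8: row=3, L[3]='t', prepend. Next row=LF[3]=9
  step 9: row=9, L[9]='o', prepend. Next row=LF[9]=8
  step 10: row=8, L[8]='o', prepend. Next row=LF[8]=7
  step 11: row=7, L[7]='f', prepend. Next row=LF[7]=2
Reversed output: footlnanny$

Answer: footlnanny$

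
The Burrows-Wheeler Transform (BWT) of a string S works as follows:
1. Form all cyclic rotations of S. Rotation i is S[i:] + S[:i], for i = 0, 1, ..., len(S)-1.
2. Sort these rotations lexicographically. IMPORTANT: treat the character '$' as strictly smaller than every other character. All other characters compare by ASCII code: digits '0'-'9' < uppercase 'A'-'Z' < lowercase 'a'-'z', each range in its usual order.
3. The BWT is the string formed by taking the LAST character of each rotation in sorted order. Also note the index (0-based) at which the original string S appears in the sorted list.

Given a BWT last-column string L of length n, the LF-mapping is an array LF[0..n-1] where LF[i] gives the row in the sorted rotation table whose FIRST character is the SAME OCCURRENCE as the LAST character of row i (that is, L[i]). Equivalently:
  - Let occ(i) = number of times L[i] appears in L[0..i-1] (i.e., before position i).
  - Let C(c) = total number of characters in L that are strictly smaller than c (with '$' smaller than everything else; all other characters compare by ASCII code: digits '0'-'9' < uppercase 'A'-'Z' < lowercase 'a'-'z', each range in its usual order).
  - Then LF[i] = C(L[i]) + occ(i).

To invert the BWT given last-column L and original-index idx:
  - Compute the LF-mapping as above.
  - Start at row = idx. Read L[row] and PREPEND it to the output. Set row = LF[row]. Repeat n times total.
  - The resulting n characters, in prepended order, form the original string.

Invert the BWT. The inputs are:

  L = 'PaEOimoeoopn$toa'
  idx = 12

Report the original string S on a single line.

Answer: onomatopoeiaEOP$

Derivation:
LF mapping: 3 4 1 2 7 8 10 6 11 12 14 9 0 15 13 5
Walk LF starting at row 12, prepending L[row]:
  step 1: row=12, L[12]='$', prepend. Next row=LF[12]=0
  step 2: row=0, L[0]='P', prepend. Next row=LF[0]=3
  step 3: row=3, L[3]='O', prepend. Next row=LF[3]=2
  step 4: row=2, L[2]='E', prepend. Next row=LF[2]=1
  step 5: row=1, L[1]='a', prepend. Next row=LF[1]=4
  step 6: row=4, L[4]='i', prepend. Next row=LF[4]=7
  step 7: row=7, L[7]='e', prepend. Next row=LF[7]=6
  step 8: row=6, L[6]='o', prepend. Next row=LF[6]=10
  step 9: row=10, L[10]='p', prepend. Next row=LF[10]=14
  step 10: row=14, L[14]='o', prepend. Next row=LF[14]=13
  step 11: row=13, L[13]='t', prepend. Next row=LF[13]=15
  step 12: row=15, L[15]='a', prepend. Next row=LF[15]=5
  step 13: row=5, L[5]='m', prepend. Next row=LF[5]=8
  step 14: row=8, L[8]='o', prepend. Next row=LF[8]=11
  step 15: row=11, L[11]='n', prepend. Next row=LF[11]=9
  step 16: row=9, L[9]='o', prepend. Next row=LF[9]=12
Reversed output: onomatopoeiaEOP$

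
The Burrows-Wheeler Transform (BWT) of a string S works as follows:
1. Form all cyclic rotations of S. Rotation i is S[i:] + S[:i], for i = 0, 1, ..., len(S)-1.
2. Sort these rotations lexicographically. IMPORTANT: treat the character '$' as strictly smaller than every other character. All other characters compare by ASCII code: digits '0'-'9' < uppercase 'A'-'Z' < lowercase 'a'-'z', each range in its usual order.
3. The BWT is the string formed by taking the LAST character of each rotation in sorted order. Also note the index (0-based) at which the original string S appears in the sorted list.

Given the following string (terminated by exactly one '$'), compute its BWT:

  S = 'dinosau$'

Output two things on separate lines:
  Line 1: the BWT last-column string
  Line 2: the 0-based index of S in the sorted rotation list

All 8 rotations (rotation i = S[i:]+S[:i]):
  rot[0] = dinosau$
  rot[1] = inosau$d
  rot[2] = nosau$di
  rot[3] = osau$din
  rot[4] = sau$dino
  rot[5] = au$dinos
  rot[6] = u$dinosa
  rot[7] = $dinosau
Sorted (with $ < everything):
  sorted[0] = $dinosau  (last char: 'u')
  sorted[1] = au$dinos  (last char: 's')
  sorted[2] = dinosau$  (last char: '$')
  sorted[3] = inosau$d  (last char: 'd')
  sorted[4] = nosau$di  (last char: 'i')
  sorted[5] = osau$din  (last char: 'n')
  sorted[6] = sau$dino  (last char: 'o')
  sorted[7] = u$dinosa  (last char: 'a')
Last column: us$dinoa
Original string S is at sorted index 2

Answer: us$dinoa
2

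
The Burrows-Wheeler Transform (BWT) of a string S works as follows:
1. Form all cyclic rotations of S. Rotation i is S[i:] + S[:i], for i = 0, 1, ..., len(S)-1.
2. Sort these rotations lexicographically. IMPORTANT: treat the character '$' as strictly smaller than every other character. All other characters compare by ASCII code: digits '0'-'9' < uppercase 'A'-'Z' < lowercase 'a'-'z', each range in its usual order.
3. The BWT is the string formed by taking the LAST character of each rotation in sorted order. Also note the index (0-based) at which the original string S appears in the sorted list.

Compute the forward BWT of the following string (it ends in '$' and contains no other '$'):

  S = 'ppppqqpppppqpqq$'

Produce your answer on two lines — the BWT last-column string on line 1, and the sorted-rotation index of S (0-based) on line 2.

All 16 rotations (rotation i = S[i:]+S[:i]):
  rot[0] = ppppqqpppppqpqq$
  rot[1] = pppqqpppppqpqq$p
  rot[2] = ppqqpppppqpqq$pp
  rot[3] = pqqpppppqpqq$ppp
  rot[4] = qqpppppqpqq$pppp
  rot[5] = qpppppqpqq$ppppq
  rot[6] = pppppqpqq$ppppqq
  rot[7] = ppppqpqq$ppppqqp
  rot[8] = pppqpqq$ppppqqpp
  rot[9] = ppqpqq$ppppqqppp
  rot[10] = pqpqq$ppppqqpppp
  rot[11] = qpqq$ppppqqppppp
  rot[12] = pqq$ppppqqpppppq
  rot[13] = qq$ppppqqpppppqp
  rot[14] = q$ppppqqpppppqpq
  rot[15] = $ppppqqpppppqpqq
Sorted (with $ < everything):
  sorted[0] = $ppppqqpppppqpqq  (last char: 'q')
  sorted[1] = pppppqpqq$ppppqq  (last char: 'q')
  sorted[2] = ppppqpqq$ppppqqp  (last char: 'p')
  sorted[3] = ppppqqpppppqpqq$  (last char: '$')
  sorted[4] = pppqpqq$ppppqqpp  (last char: 'p')
  sorted[5] = pppqqpppppqpqq$p  (last char: 'p')
  sorted[6] = ppqpqq$ppppqqppp  (last char: 'p')
  sorted[7] = ppqqpppppqpqq$pp  (last char: 'p')
  sorted[8] = pqpqq$ppppqqpppp  (last char: 'p')
  sorted[9] = pqq$ppppqqpppppq  (last char: 'q')
  sorted[10] = pqqpppppqpqq$ppp  (last char: 'p')
  sorted[11] = q$ppppqqpppppqpq  (last char: 'q')
  sorted[12] = qpppppqpqq$ppppq  (last char: 'q')
  sorted[13] = qpqq$ppppqqppppp  (last char: 'p')
  sorted[14] = qq$ppppqqpppppqp  (last char: 'p')
  sorted[15] = qqpppppqpqq$pppp  (last char: 'p')
Last column: qqp$pppppqpqqppp
Original string S is at sorted index 3

Answer: qqp$pppppqpqqppp
3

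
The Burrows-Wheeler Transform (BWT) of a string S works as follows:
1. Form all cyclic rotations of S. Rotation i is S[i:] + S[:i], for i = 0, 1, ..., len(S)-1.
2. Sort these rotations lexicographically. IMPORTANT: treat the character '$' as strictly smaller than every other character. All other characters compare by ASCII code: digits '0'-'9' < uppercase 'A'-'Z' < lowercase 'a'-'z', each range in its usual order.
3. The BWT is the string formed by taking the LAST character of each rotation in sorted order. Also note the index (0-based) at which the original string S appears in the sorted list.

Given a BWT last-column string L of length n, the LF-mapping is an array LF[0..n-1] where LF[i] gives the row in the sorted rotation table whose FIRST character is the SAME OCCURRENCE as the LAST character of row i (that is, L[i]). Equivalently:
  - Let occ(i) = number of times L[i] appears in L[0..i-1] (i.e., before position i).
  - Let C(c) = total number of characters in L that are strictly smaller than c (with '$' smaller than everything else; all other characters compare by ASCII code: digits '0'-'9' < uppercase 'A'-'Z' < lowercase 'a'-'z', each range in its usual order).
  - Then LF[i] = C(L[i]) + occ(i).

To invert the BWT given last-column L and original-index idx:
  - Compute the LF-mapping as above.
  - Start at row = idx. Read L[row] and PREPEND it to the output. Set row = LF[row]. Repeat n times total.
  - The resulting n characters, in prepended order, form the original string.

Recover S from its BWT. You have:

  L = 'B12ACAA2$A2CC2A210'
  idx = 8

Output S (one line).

Answer: 2C210CAA1CA2A22AB$

Derivation:
LF mapping: 14 2 4 9 15 10 11 5 0 12 6 16 17 7 13 8 3 1
Walk LF starting at row 8, prepending L[row]:
  step 1: row=8, L[8]='$', prepend. Next row=LF[8]=0
  step 2: row=0, L[0]='B', prepend. Next row=LF[0]=14
  step 3: row=14, L[14]='A', prepend. Next row=LF[14]=13
  step 4: row=13, L[13]='2', prepend. Next row=LF[13]=7
  step 5: row=7, L[7]='2', prepend. Next row=LF[7]=5
  step 6: row=5, L[5]='A', prepend. Next row=LF[5]=10
  step 7: row=10, L[10]='2', prepend. Next row=LF[10]=6
  step 8: row=6, L[6]='A', prepend. Next row=LF[6]=11
  step 9: row=11, L[11]='C', prepend. Next row=LF[11]=16
  step 10: row=16, L[16]='1', prepend. Next row=LF[16]=3
  step 11: row=3, L[3]='A', prepend. Next row=LF[3]=9
  step 12: row=9, L[9]='A', prepend. Next row=LF[9]=12
  step 13: row=12, L[12]='C', prepend. Next row=LF[12]=17
  step 14: row=17, L[17]='0', prepend. Next row=LF[17]=1
  step 15: row=1, L[1]='1', prepend. Next row=LF[1]=2
  step 16: row=2, L[2]='2', prepend. Next row=LF[2]=4
  step 17: row=4, L[4]='C', prepend. Next row=LF[4]=15
  step 18: row=15, L[15]='2', prepend. Next row=LF[15]=8
Reversed output: 2C210CAA1CA2A22AB$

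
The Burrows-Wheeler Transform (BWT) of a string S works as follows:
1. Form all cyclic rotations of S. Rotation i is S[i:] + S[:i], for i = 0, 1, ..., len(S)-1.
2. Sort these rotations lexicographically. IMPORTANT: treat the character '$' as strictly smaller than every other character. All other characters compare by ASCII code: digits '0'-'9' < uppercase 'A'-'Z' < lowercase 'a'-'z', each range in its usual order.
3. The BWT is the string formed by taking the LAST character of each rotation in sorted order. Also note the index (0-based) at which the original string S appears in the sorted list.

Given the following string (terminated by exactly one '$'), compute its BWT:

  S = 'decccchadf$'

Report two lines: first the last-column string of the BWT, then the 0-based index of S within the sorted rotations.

Answer: fheccc$addc
6

Derivation:
All 11 rotations (rotation i = S[i:]+S[:i]):
  rot[0] = decccchadf$
  rot[1] = ecccchadf$d
  rot[2] = cccchadf$de
  rot[3] = ccchadf$dec
  rot[4] = cchadf$decc
  rot[5] = chadf$deccc
  rot[6] = hadf$decccc
  rot[7] = adf$decccch
  rot[8] = df$deccccha
  rot[9] = f$decccchad
  rot[10] = $decccchadf
Sorted (with $ < everything):
  sorted[0] = $decccchadf  (last char: 'f')
  sorted[1] = adf$decccch  (last char: 'h')
  sorted[2] = cccchadf$de  (last char: 'e')
  sorted[3] = ccchadf$dec  (last char: 'c')
  sorted[4] = cchadf$decc  (last char: 'c')
  sorted[5] = chadf$deccc  (last char: 'c')
  sorted[6] = decccchadf$  (last char: '$')
  sorted[7] = df$deccccha  (last char: 'a')
  sorted[8] = ecccchadf$d  (last char: 'd')
  sorted[9] = f$decccchad  (last char: 'd')
  sorted[10] = hadf$decccc  (last char: 'c')
Last column: fheccc$addc
Original string S is at sorted index 6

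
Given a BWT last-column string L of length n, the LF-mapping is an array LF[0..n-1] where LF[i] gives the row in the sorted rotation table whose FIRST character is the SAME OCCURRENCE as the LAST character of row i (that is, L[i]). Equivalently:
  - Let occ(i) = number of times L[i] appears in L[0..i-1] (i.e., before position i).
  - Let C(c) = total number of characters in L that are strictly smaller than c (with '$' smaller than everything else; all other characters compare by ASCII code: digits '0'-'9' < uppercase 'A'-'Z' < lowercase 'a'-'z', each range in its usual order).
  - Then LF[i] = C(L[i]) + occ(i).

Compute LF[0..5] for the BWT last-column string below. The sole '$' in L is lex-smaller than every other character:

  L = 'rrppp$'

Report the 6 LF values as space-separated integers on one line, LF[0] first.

Char counts: '$':1, 'p':3, 'r':2
C (first-col start): C('$')=0, C('p')=1, C('r')=4
L[0]='r': occ=0, LF[0]=C('r')+0=4+0=4
L[1]='r': occ=1, LF[1]=C('r')+1=4+1=5
L[2]='p': occ=0, LF[2]=C('p')+0=1+0=1
L[3]='p': occ=1, LF[3]=C('p')+1=1+1=2
L[4]='p': occ=2, LF[4]=C('p')+2=1+2=3
L[5]='$': occ=0, LF[5]=C('$')+0=0+0=0

Answer: 4 5 1 2 3 0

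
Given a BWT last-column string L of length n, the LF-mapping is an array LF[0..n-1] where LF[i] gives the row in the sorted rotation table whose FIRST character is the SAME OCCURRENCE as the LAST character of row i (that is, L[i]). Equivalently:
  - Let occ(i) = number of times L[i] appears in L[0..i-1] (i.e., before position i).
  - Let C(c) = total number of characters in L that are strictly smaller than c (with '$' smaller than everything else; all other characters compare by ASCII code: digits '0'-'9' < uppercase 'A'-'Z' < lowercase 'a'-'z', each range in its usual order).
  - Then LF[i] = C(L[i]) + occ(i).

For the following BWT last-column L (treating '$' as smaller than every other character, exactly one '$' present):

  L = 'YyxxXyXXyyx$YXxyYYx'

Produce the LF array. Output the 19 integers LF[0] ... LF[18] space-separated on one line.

Answer: 5 14 9 10 1 15 2 3 16 17 11 0 6 4 12 18 7 8 13

Derivation:
Char counts: '$':1, 'X':4, 'Y':4, 'x':5, 'y':5
C (first-col start): C('$')=0, C('X')=1, C('Y')=5, C('x')=9, C('y')=14
L[0]='Y': occ=0, LF[0]=C('Y')+0=5+0=5
L[1]='y': occ=0, LF[1]=C('y')+0=14+0=14
L[2]='x': occ=0, LF[2]=C('x')+0=9+0=9
L[3]='x': occ=1, LF[3]=C('x')+1=9+1=10
L[4]='X': occ=0, LF[4]=C('X')+0=1+0=1
L[5]='y': occ=1, LF[5]=C('y')+1=14+1=15
L[6]='X': occ=1, LF[6]=C('X')+1=1+1=2
L[7]='X': occ=2, LF[7]=C('X')+2=1+2=3
L[8]='y': occ=2, LF[8]=C('y')+2=14+2=16
L[9]='y': occ=3, LF[9]=C('y')+3=14+3=17
L[10]='x': occ=2, LF[10]=C('x')+2=9+2=11
L[11]='$': occ=0, LF[11]=C('$')+0=0+0=0
L[12]='Y': occ=1, LF[12]=C('Y')+1=5+1=6
L[13]='X': occ=3, LF[13]=C('X')+3=1+3=4
L[14]='x': occ=3, LF[14]=C('x')+3=9+3=12
L[15]='y': occ=4, LF[15]=C('y')+4=14+4=18
L[16]='Y': occ=2, LF[16]=C('Y')+2=5+2=7
L[17]='Y': occ=3, LF[17]=C('Y')+3=5+3=8
L[18]='x': occ=4, LF[18]=C('x')+4=9+4=13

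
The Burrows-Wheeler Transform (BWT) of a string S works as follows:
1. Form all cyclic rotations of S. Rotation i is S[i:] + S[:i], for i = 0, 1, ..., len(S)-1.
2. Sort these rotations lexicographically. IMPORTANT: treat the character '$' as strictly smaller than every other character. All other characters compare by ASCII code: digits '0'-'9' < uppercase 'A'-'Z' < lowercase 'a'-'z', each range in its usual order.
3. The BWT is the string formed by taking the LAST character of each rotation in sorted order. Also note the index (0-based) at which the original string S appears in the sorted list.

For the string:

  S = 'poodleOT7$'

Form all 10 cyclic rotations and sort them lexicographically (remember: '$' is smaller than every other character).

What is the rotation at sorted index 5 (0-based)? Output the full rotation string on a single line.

Answer: eOT7$poodl

Derivation:
All 10 rotations (rotation i = S[i:]+S[:i]):
  rot[0] = poodleOT7$
  rot[1] = oodleOT7$p
  rot[2] = odleOT7$po
  rot[3] = dleOT7$poo
  rot[4] = leOT7$pood
  rot[5] = eOT7$poodl
  rot[6] = OT7$poodle
  rot[7] = T7$poodleO
  rot[8] = 7$poodleOT
  rot[9] = $poodleOT7
Sorted (with $ < everything):
  sorted[0] = $poodleOT7
  sorted[1] = 7$poodleOT
  sorted[2] = OT7$poodle
  sorted[3] = T7$poodleO
  sorted[4] = dleOT7$poo
  sorted[5] = eOT7$poodl
  sorted[6] = leOT7$pood
  sorted[7] = odleOT7$po
  sorted[8] = oodleOT7$p
  sorted[9] = poodleOT7$
sorted[5] = eOT7$poodl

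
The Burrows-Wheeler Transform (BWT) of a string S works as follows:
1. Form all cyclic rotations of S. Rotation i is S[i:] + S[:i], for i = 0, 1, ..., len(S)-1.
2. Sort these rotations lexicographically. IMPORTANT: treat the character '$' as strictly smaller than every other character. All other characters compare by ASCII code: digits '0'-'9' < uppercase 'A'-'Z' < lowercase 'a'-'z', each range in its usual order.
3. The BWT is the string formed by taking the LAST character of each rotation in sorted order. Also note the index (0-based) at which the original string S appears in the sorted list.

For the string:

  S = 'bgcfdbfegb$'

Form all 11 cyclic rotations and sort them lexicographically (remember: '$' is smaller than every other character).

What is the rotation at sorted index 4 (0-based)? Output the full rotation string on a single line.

All 11 rotations (rotation i = S[i:]+S[:i]):
  rot[0] = bgcfdbfegb$
  rot[1] = gcfdbfegb$b
  rot[2] = cfdbfegb$bg
  rot[3] = fdbfegb$bgc
  rot[4] = dbfegb$bgcf
  rot[5] = bfegb$bgcfd
  rot[6] = fegb$bgcfdb
  rot[7] = egb$bgcfdbf
  rot[8] = gb$bgcfdbfe
  rot[9] = b$bgcfdbfeg
  rot[10] = $bgcfdbfegb
Sorted (with $ < everything):
  sorted[0] = $bgcfdbfegb
  sorted[1] = b$bgcfdbfeg
  sorted[2] = bfegb$bgcfd
  sorted[3] = bgcfdbfegb$
  sorted[4] = cfdbfegb$bg
  sorted[5] = dbfegb$bgcf
  sorted[6] = egb$bgcfdbf
  sorted[7] = fdbfegb$bgc
  sorted[8] = fegb$bgcfdb
  sorted[9] = gb$bgcfdbfe
  sorted[10] = gcfdbfegb$b
sorted[4] = cfdbfegb$bg

Answer: cfdbfegb$bg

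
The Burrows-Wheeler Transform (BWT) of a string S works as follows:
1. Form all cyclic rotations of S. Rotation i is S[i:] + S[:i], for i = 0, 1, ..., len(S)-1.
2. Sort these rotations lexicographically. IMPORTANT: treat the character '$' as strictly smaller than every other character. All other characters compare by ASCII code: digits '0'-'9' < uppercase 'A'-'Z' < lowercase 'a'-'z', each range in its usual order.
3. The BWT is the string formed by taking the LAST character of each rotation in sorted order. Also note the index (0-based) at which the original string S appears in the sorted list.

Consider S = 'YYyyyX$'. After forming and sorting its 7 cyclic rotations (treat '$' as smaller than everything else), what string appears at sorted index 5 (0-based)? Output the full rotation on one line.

Answer: yyX$YYy

Derivation:
All 7 rotations (rotation i = S[i:]+S[:i]):
  rot[0] = YYyyyX$
  rot[1] = YyyyX$Y
  rot[2] = yyyX$YY
  rot[3] = yyX$YYy
  rot[4] = yX$YYyy
  rot[5] = X$YYyyy
  rot[6] = $YYyyyX
Sorted (with $ < everything):
  sorted[0] = $YYyyyX
  sorted[1] = X$YYyyy
  sorted[2] = YYyyyX$
  sorted[3] = YyyyX$Y
  sorted[4] = yX$YYyy
  sorted[5] = yyX$YYy
  sorted[6] = yyyX$YY
sorted[5] = yyX$YYy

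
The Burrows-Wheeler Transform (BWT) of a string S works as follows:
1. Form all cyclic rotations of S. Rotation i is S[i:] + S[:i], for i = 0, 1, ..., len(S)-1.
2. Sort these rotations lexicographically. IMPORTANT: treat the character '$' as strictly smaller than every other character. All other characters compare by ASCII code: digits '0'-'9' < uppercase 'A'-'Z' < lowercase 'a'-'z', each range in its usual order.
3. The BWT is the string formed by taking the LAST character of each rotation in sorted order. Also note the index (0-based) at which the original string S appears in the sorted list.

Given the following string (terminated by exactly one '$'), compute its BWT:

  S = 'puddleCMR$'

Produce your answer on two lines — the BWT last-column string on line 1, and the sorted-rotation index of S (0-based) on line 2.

All 10 rotations (rotation i = S[i:]+S[:i]):
  rot[0] = puddleCMR$
  rot[1] = uddleCMR$p
  rot[2] = ddleCMR$pu
  rot[3] = dleCMR$pud
  rot[4] = leCMR$pudd
  rot[5] = eCMR$puddl
  rot[6] = CMR$puddle
  rot[7] = MR$puddleC
  rot[8] = R$puddleCM
  rot[9] = $puddleCMR
Sorted (with $ < everything):
  sorted[0] = $puddleCMR  (last char: 'R')
  sorted[1] = CMR$puddle  (last char: 'e')
  sorted[2] = MR$puddleC  (last char: 'C')
  sorted[3] = R$puddleCM  (last char: 'M')
  sorted[4] = ddleCMR$pu  (last char: 'u')
  sorted[5] = dleCMR$pud  (last char: 'd')
  sorted[6] = eCMR$puddl  (last char: 'l')
  sorted[7] = leCMR$pudd  (last char: 'd')
  sorted[8] = puddleCMR$  (last char: '$')
  sorted[9] = uddleCMR$p  (last char: 'p')
Last column: ReCMudld$p
Original string S is at sorted index 8

Answer: ReCMudld$p
8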